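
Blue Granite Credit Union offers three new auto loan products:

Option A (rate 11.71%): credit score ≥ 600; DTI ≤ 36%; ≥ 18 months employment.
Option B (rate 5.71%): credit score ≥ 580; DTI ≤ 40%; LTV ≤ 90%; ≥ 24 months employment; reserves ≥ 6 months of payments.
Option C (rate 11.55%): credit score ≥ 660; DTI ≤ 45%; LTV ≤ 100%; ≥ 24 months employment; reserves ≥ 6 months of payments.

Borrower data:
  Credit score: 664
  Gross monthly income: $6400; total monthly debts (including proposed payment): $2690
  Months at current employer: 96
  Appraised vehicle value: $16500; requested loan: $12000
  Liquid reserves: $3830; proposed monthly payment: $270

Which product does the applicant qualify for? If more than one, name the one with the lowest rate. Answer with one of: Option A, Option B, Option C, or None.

DTI = 2,690/6,400 = 42%.
LTV = 12,000/16,500 = 72.7%.
Reserves = 3,830/270 = 14.2 months.
Option A: score 664 ≥ 600; DTI 42% > 36%; employment 96 ≥ 18 mo → does not qualify.
Option B: score 664 ≥ 580; DTI 42% > 40%; LTV 72.7% ≤ 90%; employment 96 ≥ 24 mo; reserves 14.2 ≥ 6 mo → does not qualify.
Option C: score 664 ≥ 660; DTI 42% ≤ 45%; LTV 72.7% ≤ 100%; employment 96 ≥ 24 mo; reserves 14.2 ≥ 6 mo → qualifies.

Option C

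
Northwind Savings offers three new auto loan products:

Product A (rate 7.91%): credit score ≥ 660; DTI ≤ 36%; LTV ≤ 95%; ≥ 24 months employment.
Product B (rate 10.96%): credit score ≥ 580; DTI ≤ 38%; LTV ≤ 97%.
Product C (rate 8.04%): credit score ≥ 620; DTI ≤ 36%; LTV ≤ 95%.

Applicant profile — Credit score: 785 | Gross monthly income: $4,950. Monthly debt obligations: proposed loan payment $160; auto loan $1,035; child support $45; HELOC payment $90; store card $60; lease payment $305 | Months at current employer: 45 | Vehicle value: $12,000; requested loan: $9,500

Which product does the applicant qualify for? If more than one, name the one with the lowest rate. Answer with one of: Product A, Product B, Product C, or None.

Product A

Total debts = (160 + 1,035 + 45 + 90 + 60 + 305) = 1,695; DTI = 1,695/4,950 = 34.2%.
LTV = 9,500/12,000 = 79.2%.
Product A: score 785 ≥ 660; DTI 34.2% ≤ 36%; LTV 79.2% ≤ 95%; employment 45 ≥ 24 mo → qualifies.
Product B: score 785 ≥ 580; DTI 34.2% ≤ 38%; LTV 79.2% ≤ 97% → qualifies.
Product C: score 785 ≥ 620; DTI 34.2% ≤ 36%; LTV 79.2% ≤ 95% → qualifies.
Qualifying: Product A, Product B, Product C. Lowest rate is 7.91% → Product A.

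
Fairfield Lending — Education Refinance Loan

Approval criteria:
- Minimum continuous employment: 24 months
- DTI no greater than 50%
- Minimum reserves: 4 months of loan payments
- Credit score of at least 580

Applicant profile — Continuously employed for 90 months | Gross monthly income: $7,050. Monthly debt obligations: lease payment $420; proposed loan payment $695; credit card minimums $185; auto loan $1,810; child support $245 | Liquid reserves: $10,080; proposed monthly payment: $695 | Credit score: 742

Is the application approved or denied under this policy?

Employment 90 ≥ 24 months
Total monthly debts = (420 + 695 + 185 + 1,810 + 245) = 3,355. DTI = 3,355/7,050 = 47.6% ≤ 50%
Reserves: 10,080 ÷ 695 = 14.5 months (meets 4-month minimum)
Credit score 742 ≥ 580 (meets)
All criteria satisfied.

Approved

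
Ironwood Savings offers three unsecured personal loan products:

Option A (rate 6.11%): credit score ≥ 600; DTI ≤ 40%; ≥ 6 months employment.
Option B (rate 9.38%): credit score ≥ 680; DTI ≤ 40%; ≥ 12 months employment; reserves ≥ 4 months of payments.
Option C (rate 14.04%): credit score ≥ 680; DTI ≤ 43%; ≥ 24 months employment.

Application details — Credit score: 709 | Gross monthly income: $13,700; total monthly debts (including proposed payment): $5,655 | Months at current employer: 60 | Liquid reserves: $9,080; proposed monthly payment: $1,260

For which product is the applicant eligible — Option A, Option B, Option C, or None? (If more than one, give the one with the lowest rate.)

Option C

DTI = 5,655/13,700 = 41.3%.
Reserves = 9,080/1,260 = 7.2 months.
Option A: score 709 ≥ 600; DTI 41.3% > 40%; employment 60 ≥ 6 mo → does not qualify.
Option B: score 709 ≥ 680; DTI 41.3% > 40%; employment 60 ≥ 12 mo; reserves 7.2 ≥ 4 mo → does not qualify.
Option C: score 709 ≥ 680; DTI 41.3% ≤ 43%; employment 60 ≥ 24 mo → qualifies.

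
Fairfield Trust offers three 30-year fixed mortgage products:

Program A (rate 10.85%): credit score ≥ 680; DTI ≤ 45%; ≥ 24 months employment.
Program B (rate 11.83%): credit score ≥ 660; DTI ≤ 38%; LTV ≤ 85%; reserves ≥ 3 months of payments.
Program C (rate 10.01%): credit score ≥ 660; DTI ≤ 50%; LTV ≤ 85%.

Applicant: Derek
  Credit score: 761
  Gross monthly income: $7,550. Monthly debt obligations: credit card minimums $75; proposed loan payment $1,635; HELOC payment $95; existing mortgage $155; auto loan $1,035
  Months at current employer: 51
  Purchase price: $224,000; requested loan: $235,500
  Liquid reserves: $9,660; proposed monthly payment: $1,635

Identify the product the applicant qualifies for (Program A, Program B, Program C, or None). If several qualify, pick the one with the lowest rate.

Total debts = (75 + 1,635 + 95 + 155 + 1,035) = 2,995; DTI = 2,995/7,550 = 39.7%.
LTV = 235,500/224,000 = 105.1%.
Reserves = 9,660/1,635 = 5.9 months.
Program A: score 761 ≥ 680; DTI 39.7% ≤ 45%; employment 51 ≥ 24 mo → qualifies.
Program B: score 761 ≥ 660; DTI 39.7% > 38%; LTV 105.1% > 85%; reserves 5.9 ≥ 3 mo → does not qualify.
Program C: score 761 ≥ 660; DTI 39.7% ≤ 50%; LTV 105.1% > 85% → does not qualify.

Program A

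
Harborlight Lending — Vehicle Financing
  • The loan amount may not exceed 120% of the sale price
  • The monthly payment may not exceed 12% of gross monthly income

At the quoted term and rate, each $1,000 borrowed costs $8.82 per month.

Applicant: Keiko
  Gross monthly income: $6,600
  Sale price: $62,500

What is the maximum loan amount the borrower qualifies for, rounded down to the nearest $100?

$75,000

Payment cap: 12% × $6,600 = $792/month.
At $8.82 per $1,000, that supports 792/8.82 × 1,000 ≈ $89,795 → $89,700.
LTV cap: 120% × $62,500 = $75,000 → $75,000.
Binding constraint: loan-to-value.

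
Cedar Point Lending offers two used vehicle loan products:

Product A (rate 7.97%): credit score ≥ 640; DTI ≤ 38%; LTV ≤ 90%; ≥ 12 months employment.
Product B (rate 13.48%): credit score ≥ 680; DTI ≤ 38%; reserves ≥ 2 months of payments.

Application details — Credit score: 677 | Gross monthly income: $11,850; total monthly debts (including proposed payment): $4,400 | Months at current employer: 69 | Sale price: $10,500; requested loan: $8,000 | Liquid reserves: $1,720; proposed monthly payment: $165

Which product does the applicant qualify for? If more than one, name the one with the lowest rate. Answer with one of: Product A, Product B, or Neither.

Product A

DTI = 4,400/11,850 = 37.1%.
LTV = 8,000/10,500 = 76.2%.
Reserves = 1,720/165 = 10.4 months.
Product A: score 677 ≥ 640; DTI 37.1% ≤ 38%; LTV 76.2% ≤ 90%; employment 69 ≥ 12 mo → qualifies.
Product B: score 677 < 680; DTI 37.1% ≤ 38%; reserves 10.4 ≥ 2 mo → does not qualify.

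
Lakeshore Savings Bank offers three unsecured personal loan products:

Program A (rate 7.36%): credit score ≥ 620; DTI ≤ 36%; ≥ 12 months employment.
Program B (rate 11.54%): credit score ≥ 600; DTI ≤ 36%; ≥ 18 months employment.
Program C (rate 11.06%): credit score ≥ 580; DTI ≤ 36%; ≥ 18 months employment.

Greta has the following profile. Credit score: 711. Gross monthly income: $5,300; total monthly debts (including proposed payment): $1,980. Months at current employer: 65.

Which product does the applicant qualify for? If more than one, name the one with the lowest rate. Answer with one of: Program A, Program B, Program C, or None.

None

DTI = 1,980/5,300 = 37.4%.
Program A: score 711 ≥ 620; DTI 37.4% > 36%; employment 65 ≥ 12 mo → does not qualify.
Program B: score 711 ≥ 600; DTI 37.4% > 36%; employment 65 ≥ 18 mo → does not qualify.
Program C: score 711 ≥ 580; DTI 37.4% > 36%; employment 65 ≥ 18 mo → does not qualify.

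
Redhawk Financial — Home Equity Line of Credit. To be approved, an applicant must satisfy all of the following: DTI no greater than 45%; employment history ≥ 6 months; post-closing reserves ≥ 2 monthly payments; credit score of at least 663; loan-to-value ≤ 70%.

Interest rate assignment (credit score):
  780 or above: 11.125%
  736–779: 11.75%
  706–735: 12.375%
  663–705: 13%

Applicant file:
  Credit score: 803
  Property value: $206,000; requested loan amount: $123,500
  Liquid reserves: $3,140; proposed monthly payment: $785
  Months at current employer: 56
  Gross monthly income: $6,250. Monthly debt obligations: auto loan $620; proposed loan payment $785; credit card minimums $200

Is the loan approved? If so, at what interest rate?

Credit score 803 ≥ 663 (meets minimum)
Employment 56 ≥ 6 months
Liquid reserves cover 3,140/785 = 4.0 months — ≥ 2 required
Total monthly debts = (620 + 785 + 200) = 1,605. Debt-to-income = 1,605/6,250 = 25.7% — meets 45% limit
LTV = 123,500/206,000 = 60% ≤ 70%
All requirements met. Score 803 falls in the 780 or above tier → 11.125%.

Approved at 11.125%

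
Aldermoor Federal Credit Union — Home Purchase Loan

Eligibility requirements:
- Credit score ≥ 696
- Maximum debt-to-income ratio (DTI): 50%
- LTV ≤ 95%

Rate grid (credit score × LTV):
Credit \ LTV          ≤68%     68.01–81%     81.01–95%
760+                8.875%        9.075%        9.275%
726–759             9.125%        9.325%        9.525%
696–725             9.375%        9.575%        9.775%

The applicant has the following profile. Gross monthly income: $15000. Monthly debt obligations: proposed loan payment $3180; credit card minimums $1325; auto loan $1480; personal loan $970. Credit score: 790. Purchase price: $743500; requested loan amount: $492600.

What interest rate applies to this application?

8.875%

Credit score 790 ≥ 696; Total monthly debts = (3,180 + 1,325 + 1,480 + 970) = 6,955. Debt-to-income = 6,955/15,000 = 46.4% — meets 50% limit
LTV: 492,600 ÷ 743,500 = 66.3%, within 95% cap
Score 790 is in the 760+ band; LTV 66.3% is in the ≤68% band → 8.875%.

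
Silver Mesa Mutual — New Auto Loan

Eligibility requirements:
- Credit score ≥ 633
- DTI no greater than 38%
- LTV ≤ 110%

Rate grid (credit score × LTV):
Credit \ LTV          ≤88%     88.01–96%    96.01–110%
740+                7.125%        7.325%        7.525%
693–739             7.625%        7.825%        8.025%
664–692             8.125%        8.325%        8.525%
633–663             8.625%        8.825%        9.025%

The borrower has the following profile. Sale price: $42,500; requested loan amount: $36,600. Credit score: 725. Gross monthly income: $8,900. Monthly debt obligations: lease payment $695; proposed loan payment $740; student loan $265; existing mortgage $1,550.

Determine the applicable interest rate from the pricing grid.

Credit score 725 ≥ 633; Total monthly debts = (695 + 740 + 265 + 1,550) = 3,250. DTI: 3,250 ÷ 8,900 = 36.5%, within the 38% cap
LTV: 36,600 ÷ 42,500 = 86.1%, within 110% cap
Row: 725 falls in 693–739. Column: 86.1% falls in ≤88%. Rate = 7.625%.

7.625%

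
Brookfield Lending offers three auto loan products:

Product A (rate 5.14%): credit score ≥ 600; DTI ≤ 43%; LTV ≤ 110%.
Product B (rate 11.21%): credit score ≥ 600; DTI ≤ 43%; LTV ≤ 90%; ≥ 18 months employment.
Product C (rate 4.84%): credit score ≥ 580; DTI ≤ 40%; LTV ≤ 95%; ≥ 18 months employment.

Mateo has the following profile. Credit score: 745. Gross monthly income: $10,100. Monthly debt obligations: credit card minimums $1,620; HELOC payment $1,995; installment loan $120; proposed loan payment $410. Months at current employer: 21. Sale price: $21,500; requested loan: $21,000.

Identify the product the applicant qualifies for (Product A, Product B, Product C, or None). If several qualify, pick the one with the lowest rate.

Total debts = (1,620 + 1,995 + 120 + 410) = 4,145; DTI = 4,145/10,100 = 41%.
LTV = 21,000/21,500 = 97.7%.
Product A: score 745 ≥ 600; DTI 41% ≤ 43%; LTV 97.7% ≤ 110% → qualifies.
Product B: score 745 ≥ 600; DTI 41% ≤ 43%; LTV 97.7% > 90%; employment 21 ≥ 18 mo → does not qualify.
Product C: score 745 ≥ 580; DTI 41% > 40%; LTV 97.7% > 95%; employment 21 ≥ 18 mo → does not qualify.

Product A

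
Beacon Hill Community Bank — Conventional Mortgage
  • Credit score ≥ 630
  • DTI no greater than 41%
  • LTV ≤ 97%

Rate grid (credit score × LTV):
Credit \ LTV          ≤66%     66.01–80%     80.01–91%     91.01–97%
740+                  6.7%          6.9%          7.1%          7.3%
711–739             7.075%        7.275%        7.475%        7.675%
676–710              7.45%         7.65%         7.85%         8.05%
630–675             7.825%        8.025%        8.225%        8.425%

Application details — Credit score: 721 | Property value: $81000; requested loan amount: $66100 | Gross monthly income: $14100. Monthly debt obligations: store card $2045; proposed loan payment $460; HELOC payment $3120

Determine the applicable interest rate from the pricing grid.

Credit score 721 ≥ 630; Total monthly debts = (2,045 + 460 + 3,120) = 5,625. DTI = 5,625/14,100 = 39.9% ≤ 41%
LTV = 66,100/81,000 = 81.6% ≤ 97%
Score 721 is in the 711–739 band; LTV 81.6% is in the 80.01–91% band → 7.475%.

7.475%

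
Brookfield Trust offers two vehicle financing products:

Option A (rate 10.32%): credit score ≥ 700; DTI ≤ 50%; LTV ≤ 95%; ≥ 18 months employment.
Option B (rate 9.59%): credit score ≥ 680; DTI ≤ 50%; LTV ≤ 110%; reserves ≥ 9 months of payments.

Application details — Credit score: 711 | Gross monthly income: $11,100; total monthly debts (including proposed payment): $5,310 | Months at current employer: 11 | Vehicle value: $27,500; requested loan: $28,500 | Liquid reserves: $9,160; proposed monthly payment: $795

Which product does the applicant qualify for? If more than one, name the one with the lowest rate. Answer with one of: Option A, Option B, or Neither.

Option B

DTI = 5,310/11,100 = 47.8%.
LTV = 28,500/27,500 = 103.6%.
Reserves = 9,160/795 = 11.5 months.
Option A: score 711 ≥ 700; DTI 47.8% ≤ 50%; LTV 103.6% > 95%; employment 11 < 18 mo → does not qualify.
Option B: score 711 ≥ 680; DTI 47.8% ≤ 50%; LTV 103.6% ≤ 110%; reserves 11.5 ≥ 9 mo → qualifies.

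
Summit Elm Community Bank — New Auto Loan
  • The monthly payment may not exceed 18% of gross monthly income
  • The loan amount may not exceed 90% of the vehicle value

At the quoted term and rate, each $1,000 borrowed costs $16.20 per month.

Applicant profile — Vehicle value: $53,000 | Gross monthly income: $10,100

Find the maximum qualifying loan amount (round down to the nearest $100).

Payment cap: 18% × $10,100 = $1,818/month.
At $16.20 per $1,000, that supports 1,818/16.20 × 1,000 ≈ $112,222 → $112,200.
LTV cap: 90% × $53,000 = $47,700 → $47,700.
Binding constraint: loan-to-value.

$47,700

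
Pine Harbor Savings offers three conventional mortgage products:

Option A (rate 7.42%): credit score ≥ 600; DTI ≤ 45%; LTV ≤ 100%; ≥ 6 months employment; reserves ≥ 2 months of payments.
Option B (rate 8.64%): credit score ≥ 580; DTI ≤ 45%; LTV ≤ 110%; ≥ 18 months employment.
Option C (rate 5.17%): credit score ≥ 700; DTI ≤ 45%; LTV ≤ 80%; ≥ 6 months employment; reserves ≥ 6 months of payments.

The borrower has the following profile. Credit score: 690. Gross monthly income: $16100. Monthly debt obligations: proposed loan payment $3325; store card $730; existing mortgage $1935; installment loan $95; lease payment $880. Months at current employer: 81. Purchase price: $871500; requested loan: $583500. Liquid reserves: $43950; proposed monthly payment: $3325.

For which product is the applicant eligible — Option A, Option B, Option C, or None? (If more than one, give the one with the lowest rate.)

Option A

Total debts = (3,325 + 730 + 1,935 + 95 + 880) = 6,965; DTI = 6,965/16,100 = 43.3%.
LTV = 583,500/871,500 = 67%.
Reserves = 43,950/3,325 = 13.2 months.
Option A: score 690 ≥ 600; DTI 43.3% ≤ 45%; LTV 67% ≤ 100%; employment 81 ≥ 6 mo; reserves 13.2 ≥ 2 mo → qualifies.
Option B: score 690 ≥ 580; DTI 43.3% ≤ 45%; LTV 67% ≤ 110%; employment 81 ≥ 18 mo → qualifies.
Option C: score 690 < 700; DTI 43.3% ≤ 45%; LTV 67% ≤ 80%; employment 81 ≥ 6 mo; reserves 13.2 ≥ 6 mo → does not qualify.
Qualifying: Option A, Option B. Lowest rate is 7.42% → Option A.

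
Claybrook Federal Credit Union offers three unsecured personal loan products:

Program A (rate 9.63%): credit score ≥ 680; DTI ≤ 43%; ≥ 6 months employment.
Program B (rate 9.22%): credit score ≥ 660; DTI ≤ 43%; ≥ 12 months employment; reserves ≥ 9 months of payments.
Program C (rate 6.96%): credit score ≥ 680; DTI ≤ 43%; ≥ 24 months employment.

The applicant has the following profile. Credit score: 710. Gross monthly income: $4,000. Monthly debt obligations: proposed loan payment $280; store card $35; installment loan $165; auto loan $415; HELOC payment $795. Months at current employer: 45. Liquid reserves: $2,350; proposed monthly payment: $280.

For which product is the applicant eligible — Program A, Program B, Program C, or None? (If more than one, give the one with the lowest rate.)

Program C

Total debts = (280 + 35 + 165 + 415 + 795) = 1,690; DTI = 1,690/4,000 = 42.2%.
Reserves = 2,350/280 = 8.4 months.
Program A: score 710 ≥ 680; DTI 42.2% ≤ 43%; employment 45 ≥ 6 mo → qualifies.
Program B: score 710 ≥ 660; DTI 42.2% ≤ 43%; employment 45 ≥ 12 mo; reserves 8.4 < 9 mo → does not qualify.
Program C: score 710 ≥ 680; DTI 42.2% ≤ 43%; employment 45 ≥ 24 mo → qualifies.
Qualifying: Program A, Program C. Lowest rate is 6.96% → Program C.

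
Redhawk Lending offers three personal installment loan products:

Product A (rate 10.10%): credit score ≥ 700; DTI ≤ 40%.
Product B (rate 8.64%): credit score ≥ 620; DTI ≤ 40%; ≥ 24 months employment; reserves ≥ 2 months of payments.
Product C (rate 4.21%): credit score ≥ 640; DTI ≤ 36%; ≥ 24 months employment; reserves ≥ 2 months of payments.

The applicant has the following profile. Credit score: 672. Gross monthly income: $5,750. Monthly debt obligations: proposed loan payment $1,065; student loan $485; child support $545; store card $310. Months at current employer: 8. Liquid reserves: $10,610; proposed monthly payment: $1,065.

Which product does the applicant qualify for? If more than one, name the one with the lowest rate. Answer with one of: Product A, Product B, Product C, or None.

Total debts = (1,065 + 485 + 545 + 310) = 2,405; DTI = 2,405/5,750 = 41.8%.
Reserves = 10,610/1,065 = 10.0 months.
Product A: score 672 < 700; DTI 41.8% > 40% → does not qualify.
Product B: score 672 ≥ 620; DTI 41.8% > 40%; employment 8 < 24 mo; reserves 10.0 ≥ 2 mo → does not qualify.
Product C: score 672 ≥ 640; DTI 41.8% > 36%; employment 8 < 24 mo; reserves 10.0 ≥ 2 mo → does not qualify.

None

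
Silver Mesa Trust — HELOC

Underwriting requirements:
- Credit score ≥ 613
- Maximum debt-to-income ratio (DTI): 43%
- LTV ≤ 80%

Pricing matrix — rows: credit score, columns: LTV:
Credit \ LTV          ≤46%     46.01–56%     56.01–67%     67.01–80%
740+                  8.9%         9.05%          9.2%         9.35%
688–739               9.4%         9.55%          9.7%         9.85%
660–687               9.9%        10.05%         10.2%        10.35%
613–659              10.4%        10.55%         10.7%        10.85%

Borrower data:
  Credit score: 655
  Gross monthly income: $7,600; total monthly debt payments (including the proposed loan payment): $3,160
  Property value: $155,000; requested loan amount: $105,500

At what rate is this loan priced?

Credit score 655 ≥ 613; DTI: 3,160 ÷ 7,600 = 41.6%, within the 43% cap
LTV: 105,500 ÷ 155,000 = 68.1%, within 80% cap
Score 655 is in the 613–659 band; LTV 68.1% is in the 67.01–80% band → 10.85%.

10.85%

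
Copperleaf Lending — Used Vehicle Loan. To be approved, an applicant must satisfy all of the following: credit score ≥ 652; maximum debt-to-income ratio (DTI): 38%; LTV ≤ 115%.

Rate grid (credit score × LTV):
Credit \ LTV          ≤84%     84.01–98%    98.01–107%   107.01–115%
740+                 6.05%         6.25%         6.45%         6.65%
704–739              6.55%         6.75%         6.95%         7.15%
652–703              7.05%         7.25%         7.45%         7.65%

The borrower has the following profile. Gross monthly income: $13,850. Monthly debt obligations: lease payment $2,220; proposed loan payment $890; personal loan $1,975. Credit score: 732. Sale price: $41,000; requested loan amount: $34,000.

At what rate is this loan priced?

6.55%

Credit score 732 ≥ 652; Total monthly debts = (2,220 + 890 + 1,975) = 5,085. DTI = 5,085/13,850 = 36.7% ≤ 38%
LTV: 34,000 ÷ 41,000 = 82.9%, within 115% cap
Row: 732 falls in 704–739. Column: 82.9% falls in ≤84%. Rate = 6.55%.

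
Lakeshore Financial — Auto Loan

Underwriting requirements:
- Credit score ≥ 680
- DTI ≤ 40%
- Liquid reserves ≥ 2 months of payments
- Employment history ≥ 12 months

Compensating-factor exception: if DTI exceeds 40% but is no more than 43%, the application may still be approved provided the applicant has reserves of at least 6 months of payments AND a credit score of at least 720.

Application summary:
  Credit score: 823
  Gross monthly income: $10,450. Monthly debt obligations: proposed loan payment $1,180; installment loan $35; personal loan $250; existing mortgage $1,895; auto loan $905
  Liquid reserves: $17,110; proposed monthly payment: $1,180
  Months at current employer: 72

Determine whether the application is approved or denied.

Credit score 823 ≥ 680 (meets base)
Total debts = (1,180 + 35 + 250 + 1,895 + 905) = 4,265. DTI: 4,265 ÷ 10,450 = 40.8%, over the 40% base limit.
Reserves = 17,110/1,180 = 14.5 months ≥ 2
Employment 72 ≥ 12 months
40.8% falls in the override range (40%–43%), so the compensating-factor test applies.
Reserves 14.5 ≥ 6 months; credit score 823 ≥ 720.
Both compensating conditions met → exception applies.

Approved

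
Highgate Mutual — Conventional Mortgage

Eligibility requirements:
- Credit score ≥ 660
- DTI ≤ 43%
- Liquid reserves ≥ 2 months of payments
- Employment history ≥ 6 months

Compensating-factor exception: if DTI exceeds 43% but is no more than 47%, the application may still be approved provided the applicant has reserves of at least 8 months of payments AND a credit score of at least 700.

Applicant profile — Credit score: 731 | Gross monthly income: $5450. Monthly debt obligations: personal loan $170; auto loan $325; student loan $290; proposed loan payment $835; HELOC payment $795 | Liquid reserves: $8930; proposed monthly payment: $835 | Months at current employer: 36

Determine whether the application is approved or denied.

Credit score 731 ≥ 660 (meets base)
Total debts = (170 + 325 + 290 + 835 + 795) = 2,415. DTI = 2,415/5,450 = 44.3% > 43% — standard DTI limit exceeded.
Liquid reserves cover 8,930/835 = 10.7 months — ≥ 2 required
Employment 36 ≥ 6 months
44.3% falls in the override range (43%–47%), so the compensating-factor test applies.
Override check — reserves: 10.7 mo (ok); score: 731 (ok).
Both override conditions satisfied; DTI exception granted.

Approved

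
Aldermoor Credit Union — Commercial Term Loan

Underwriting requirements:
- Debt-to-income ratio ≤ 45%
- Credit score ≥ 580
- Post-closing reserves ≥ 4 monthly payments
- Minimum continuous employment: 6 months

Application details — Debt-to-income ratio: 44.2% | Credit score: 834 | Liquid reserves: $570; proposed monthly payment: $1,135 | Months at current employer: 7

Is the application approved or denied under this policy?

Denied

Debt-to-income 44.2% vs 45% cap — pass
Credit score 834 ≥ 580 (meets)
Reserves = 570/1,135 = 0.5 months < 4
Employment 7 ≥ 6 months
Fails on reserves.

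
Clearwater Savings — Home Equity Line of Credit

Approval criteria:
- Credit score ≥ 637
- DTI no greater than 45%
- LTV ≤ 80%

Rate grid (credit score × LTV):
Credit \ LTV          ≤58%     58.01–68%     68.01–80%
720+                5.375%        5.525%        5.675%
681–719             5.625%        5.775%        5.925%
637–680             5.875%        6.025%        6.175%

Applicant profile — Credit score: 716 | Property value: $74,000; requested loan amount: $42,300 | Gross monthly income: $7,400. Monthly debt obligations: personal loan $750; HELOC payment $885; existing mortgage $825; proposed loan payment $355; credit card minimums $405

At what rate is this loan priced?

5.625%

Credit score 716 ≥ 637; Total monthly debts = (750 + 885 + 825 + 355 + 405) = 3,220. Debt-to-income = 3,220/7,400 = 43.5% — meets 45% limit
LTV: 42,300 ÷ 74,000 = 57.2%, within 80% cap
Credit 716 → row 681–719; LTV 57.2% → column ≤58%. Grid cell → 5.625%.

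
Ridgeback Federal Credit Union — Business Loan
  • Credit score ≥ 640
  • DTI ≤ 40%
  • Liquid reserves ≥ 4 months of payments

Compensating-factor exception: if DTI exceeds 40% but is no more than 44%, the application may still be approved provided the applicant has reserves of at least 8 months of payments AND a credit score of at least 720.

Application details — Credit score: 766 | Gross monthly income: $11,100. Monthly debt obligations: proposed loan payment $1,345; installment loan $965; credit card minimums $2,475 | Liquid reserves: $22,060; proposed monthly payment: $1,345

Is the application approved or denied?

Approved

Credit score 766 ≥ 640 (meets base)
Total debts = (1,345 + 965 + 2,475) = 4,785. DTI: 4,785 ÷ 11,100 = 43.1%, over the 40% base limit.
Reserves: 22,060 ÷ 1,345 = 16.4 months (meets 4-month minimum)
DTI 43.1% is within the 40%–44% exception band; checking compensating factors.
Override check — reserves: 16.4 mo (ok); score: 766 (ok).
Both override conditions satisfied; DTI exception granted.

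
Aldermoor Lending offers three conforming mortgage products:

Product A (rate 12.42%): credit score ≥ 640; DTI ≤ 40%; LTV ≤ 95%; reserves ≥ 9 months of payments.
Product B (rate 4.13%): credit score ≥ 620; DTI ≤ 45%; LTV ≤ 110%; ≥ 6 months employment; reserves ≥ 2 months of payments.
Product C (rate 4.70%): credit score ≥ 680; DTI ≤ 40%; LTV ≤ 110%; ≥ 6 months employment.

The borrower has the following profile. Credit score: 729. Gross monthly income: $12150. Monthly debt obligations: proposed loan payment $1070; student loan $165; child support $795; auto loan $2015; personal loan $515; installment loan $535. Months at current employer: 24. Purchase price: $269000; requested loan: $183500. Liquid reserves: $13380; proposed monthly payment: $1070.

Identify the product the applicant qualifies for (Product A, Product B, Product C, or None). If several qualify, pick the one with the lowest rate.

Total debts = (1,070 + 165 + 795 + 2,015 + 515 + 535) = 5,095; DTI = 5,095/12,150 = 41.9%.
LTV = 183,500/269,000 = 68.2%.
Reserves = 13,380/1,070 = 12.5 months.
Product A: score 729 ≥ 640; DTI 41.9% > 40%; LTV 68.2% ≤ 95%; reserves 12.5 ≥ 9 mo → does not qualify.
Product B: score 729 ≥ 620; DTI 41.9% ≤ 45%; LTV 68.2% ≤ 110%; employment 24 ≥ 6 mo; reserves 12.5 ≥ 2 mo → qualifies.
Product C: score 729 ≥ 680; DTI 41.9% > 40%; LTV 68.2% ≤ 110%; employment 24 ≥ 6 mo → does not qualify.

Product B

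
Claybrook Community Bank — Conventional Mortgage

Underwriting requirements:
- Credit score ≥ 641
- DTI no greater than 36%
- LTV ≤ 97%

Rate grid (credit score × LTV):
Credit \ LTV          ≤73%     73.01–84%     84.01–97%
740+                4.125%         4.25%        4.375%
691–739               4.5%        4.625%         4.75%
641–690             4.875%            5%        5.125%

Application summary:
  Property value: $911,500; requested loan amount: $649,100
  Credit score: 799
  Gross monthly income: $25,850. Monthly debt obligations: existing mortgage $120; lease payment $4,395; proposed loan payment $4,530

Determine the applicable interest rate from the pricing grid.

4.125%

Credit score 799 ≥ 641; Total monthly debts = (120 + 4,395 + 4,530) = 9,045. DTI: 9,045 ÷ 25,850 = 35%, within the 36% cap
LTV = 649,100/911,500 = 71.2% ≤ 97%
Score 799 is in the 740+ band; LTV 71.2% is in the ≤73% band → 4.125%.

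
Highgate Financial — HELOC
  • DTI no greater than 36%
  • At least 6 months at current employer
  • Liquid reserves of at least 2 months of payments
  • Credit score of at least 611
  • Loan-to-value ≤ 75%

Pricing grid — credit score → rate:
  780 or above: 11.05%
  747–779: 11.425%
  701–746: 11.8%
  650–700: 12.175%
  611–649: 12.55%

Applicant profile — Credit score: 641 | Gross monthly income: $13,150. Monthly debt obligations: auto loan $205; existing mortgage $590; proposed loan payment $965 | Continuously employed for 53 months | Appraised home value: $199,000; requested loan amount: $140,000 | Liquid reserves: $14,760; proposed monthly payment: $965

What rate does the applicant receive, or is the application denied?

Credit score 641 ≥ 611 (meets minimum)
Total monthly debts = (205 + 590 + 965) = 1,760. DTI: 1,760 ÷ 13,150 = 13.4%, within the 36% cap
Reserves = 14,760/965 = 15.3 months ≥ 2
LTV = 140,000/199,000 = 70.4% ≤ 75%
Employment 53 ≥ 6 months
All requirements met. Score 641 falls in the 611–649 tier → 12.55%.

Approved at 12.55%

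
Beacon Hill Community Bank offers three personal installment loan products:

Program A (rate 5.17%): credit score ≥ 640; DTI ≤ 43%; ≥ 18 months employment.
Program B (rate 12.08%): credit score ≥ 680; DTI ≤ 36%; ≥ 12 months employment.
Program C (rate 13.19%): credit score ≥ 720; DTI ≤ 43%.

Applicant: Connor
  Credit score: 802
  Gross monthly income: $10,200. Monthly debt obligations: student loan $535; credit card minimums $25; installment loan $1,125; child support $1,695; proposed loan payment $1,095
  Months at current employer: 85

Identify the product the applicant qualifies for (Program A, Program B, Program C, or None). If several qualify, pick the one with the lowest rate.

None

Total debts = (535 + 25 + 1,125 + 1,695 + 1,095) = 4,475; DTI = 4,475/10,200 = 43.9%.
Program A: score 802 ≥ 640; DTI 43.9% > 43%; employment 85 ≥ 18 mo → does not qualify.
Program B: score 802 ≥ 680; DTI 43.9% > 36%; employment 85 ≥ 12 mo → does not qualify.
Program C: score 802 ≥ 720; DTI 43.9% > 43% → does not qualify.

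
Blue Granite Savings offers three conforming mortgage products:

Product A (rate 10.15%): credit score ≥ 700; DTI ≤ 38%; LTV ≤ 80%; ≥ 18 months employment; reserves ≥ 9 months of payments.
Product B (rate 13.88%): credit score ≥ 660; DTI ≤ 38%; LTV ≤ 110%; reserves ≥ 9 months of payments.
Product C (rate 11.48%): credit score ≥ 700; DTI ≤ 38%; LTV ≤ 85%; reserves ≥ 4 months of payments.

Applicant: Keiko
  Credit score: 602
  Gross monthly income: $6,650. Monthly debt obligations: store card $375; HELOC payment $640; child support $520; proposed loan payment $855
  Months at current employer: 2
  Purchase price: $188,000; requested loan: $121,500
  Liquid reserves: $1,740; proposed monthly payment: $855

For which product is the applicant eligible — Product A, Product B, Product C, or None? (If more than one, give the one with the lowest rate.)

Total debts = (375 + 640 + 520 + 855) = 2,390; DTI = 2,390/6,650 = 35.9%.
LTV = 121,500/188,000 = 64.6%.
Reserves = 1,740/855 = 2.0 months.
Product A: score 602 < 700; DTI 35.9% ≤ 38%; LTV 64.6% ≤ 80%; employment 2 < 18 mo; reserves 2.0 < 9 mo → does not qualify.
Product B: score 602 < 660; DTI 35.9% ≤ 38%; LTV 64.6% ≤ 110%; reserves 2.0 < 9 mo → does not qualify.
Product C: score 602 < 700; DTI 35.9% ≤ 38%; LTV 64.6% ≤ 85%; reserves 2.0 < 4 mo → does not qualify.

None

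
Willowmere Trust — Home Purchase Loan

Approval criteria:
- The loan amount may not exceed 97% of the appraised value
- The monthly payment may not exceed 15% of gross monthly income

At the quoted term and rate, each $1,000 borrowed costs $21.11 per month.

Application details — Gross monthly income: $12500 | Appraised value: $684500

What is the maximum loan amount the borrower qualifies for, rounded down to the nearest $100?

Payment cap: 15% × $12,500 = $1,875/month.
At $21.11 per $1,000, that supports 1,875/21.11 × 1,000 ≈ $88,820 → $88,800.
LTV cap: 97% × $684,500 = $663,965 → $663,900.
Binding constraint: payment-to-income.

$88,800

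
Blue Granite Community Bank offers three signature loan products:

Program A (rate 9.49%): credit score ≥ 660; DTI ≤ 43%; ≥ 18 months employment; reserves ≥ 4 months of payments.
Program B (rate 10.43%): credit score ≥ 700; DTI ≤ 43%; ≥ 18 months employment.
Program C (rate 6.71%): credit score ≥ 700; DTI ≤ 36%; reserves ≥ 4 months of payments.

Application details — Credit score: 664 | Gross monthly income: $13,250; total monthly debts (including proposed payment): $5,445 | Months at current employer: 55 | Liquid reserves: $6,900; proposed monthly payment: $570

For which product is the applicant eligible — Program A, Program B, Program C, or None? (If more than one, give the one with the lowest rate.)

Program A

DTI = 5,445/13,250 = 41.1%.
Reserves = 6,900/570 = 12.1 months.
Program A: score 664 ≥ 660; DTI 41.1% ≤ 43%; employment 55 ≥ 18 mo; reserves 12.1 ≥ 4 mo → qualifies.
Program B: score 664 < 700; DTI 41.1% ≤ 43%; employment 55 ≥ 18 mo → does not qualify.
Program C: score 664 < 700; DTI 41.1% > 36%; reserves 12.1 ≥ 4 mo → does not qualify.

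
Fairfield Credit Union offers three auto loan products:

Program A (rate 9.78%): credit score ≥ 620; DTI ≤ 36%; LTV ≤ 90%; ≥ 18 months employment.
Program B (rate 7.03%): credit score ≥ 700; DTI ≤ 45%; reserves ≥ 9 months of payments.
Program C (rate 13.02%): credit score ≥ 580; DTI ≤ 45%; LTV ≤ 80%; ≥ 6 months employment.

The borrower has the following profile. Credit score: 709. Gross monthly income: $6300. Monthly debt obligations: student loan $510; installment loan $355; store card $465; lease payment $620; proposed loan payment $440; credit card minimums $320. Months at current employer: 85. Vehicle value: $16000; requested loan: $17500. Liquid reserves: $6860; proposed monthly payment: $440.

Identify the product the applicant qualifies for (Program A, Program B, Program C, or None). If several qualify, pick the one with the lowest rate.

Total debts = (510 + 355 + 465 + 620 + 440 + 320) = 2,710; DTI = 2,710/6,300 = 43%.
LTV = 17,500/16,000 = 109.4%.
Reserves = 6,860/440 = 15.6 months.
Program A: score 709 ≥ 620; DTI 43% > 36%; LTV 109.4% > 90%; employment 85 ≥ 18 mo → does not qualify.
Program B: score 709 ≥ 700; DTI 43% ≤ 45%; reserves 15.6 ≥ 9 mo → qualifies.
Program C: score 709 ≥ 580; DTI 43% ≤ 45%; LTV 109.4% > 80%; employment 85 ≥ 6 mo → does not qualify.

Program B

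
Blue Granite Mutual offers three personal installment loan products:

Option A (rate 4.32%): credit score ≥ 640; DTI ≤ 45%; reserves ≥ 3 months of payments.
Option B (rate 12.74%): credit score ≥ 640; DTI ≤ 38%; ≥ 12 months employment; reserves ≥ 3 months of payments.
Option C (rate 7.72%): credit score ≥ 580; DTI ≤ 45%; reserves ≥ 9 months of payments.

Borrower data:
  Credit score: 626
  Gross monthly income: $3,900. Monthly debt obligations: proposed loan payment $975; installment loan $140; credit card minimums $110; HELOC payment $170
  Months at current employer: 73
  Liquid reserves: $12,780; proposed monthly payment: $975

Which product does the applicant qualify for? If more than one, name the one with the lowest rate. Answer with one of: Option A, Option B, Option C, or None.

Total debts = (975 + 140 + 110 + 170) = 1,395; DTI = 1,395/3,900 = 35.8%.
Reserves = 12,780/975 = 13.1 months.
Option A: score 626 < 640; DTI 35.8% ≤ 45%; reserves 13.1 ≥ 3 mo → does not qualify.
Option B: score 626 < 640; DTI 35.8% ≤ 38%; employment 73 ≥ 12 mo; reserves 13.1 ≥ 3 mo → does not qualify.
Option C: score 626 ≥ 580; DTI 35.8% ≤ 45%; reserves 13.1 ≥ 9 mo → qualifies.

Option C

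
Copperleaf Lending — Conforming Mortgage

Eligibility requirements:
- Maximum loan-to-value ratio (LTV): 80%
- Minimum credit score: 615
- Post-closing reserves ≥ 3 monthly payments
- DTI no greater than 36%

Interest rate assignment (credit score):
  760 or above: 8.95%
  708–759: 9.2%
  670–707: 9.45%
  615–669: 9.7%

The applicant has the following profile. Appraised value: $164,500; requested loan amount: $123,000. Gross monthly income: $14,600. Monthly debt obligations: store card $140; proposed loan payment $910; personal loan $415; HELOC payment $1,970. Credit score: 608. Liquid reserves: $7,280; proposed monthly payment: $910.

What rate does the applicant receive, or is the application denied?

Credit score 608 < 615 (below minimum)
Liquid reserves cover 7,280/910 = 8.0 months — ≥ 3 required
LTV: 123,000 ÷ 164,500 = 74.8%, within 80% cap
Total monthly debts = (140 + 910 + 415 + 1,970) = 3,435. DTI: 3,435 ÷ 14,600 = 23.5%, within the 36% cap
Not all requirements met → denied.

Denied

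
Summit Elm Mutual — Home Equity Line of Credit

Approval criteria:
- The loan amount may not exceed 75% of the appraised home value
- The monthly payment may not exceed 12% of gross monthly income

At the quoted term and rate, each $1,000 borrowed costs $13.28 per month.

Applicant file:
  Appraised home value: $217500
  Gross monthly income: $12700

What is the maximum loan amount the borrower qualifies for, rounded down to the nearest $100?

$114,700

Payment cap: 12% × $12,700 = $1,524/month.
At $13.28 per $1,000, that supports 1,524/13.28 × 1,000 ≈ $114,759 → $114,700.
LTV cap: 75% × $217,500 = $163,125 → $163,100.
Binding constraint: payment-to-income.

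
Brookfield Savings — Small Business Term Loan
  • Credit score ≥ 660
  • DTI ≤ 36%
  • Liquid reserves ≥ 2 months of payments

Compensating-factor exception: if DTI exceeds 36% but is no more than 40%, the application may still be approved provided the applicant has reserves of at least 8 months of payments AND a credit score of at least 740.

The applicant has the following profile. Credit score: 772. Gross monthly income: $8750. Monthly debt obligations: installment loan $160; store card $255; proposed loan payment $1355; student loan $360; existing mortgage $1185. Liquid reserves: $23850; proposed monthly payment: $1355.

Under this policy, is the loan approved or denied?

Credit score 772 ≥ 660 (meets base)
Total debts = (160 + 255 + 1,355 + 360 + 1,185) = 3,315. DTI: 3,315 ÷ 8,750 = 37.9%, over the 36% base limit.
Reserves = 23,850/1,355 = 17.6 months ≥ 2
37.9% falls in the override range (36%–40%), so the compensating-factor test applies.
Override check — reserves: 17.6 mo (ok); score: 772 (ok).
Both override conditions satisfied; DTI exception granted.

Approved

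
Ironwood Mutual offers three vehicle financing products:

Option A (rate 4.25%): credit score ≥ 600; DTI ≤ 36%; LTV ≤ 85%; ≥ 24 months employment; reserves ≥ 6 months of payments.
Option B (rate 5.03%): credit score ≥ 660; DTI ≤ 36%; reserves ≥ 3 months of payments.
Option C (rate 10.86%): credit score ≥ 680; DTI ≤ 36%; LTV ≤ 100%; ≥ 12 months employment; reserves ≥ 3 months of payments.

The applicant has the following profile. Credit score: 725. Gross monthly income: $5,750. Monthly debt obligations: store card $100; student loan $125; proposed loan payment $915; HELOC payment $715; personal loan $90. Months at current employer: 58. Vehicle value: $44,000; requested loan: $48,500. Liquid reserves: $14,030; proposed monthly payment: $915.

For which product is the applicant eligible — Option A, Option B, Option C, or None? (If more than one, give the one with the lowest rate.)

Total debts = (100 + 125 + 915 + 715 + 90) = 1,945; DTI = 1,945/5,750 = 33.8%.
LTV = 48,500/44,000 = 110.2%.
Reserves = 14,030/915 = 15.3 months.
Option A: score 725 ≥ 600; DTI 33.8% ≤ 36%; LTV 110.2% > 85%; employment 58 ≥ 24 mo; reserves 15.3 ≥ 6 mo → does not qualify.
Option B: score 725 ≥ 660; DTI 33.8% ≤ 36%; reserves 15.3 ≥ 3 mo → qualifies.
Option C: score 725 ≥ 680; DTI 33.8% ≤ 36%; LTV 110.2% > 100%; employment 58 ≥ 12 mo; reserves 15.3 ≥ 3 mo → does not qualify.

Option B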